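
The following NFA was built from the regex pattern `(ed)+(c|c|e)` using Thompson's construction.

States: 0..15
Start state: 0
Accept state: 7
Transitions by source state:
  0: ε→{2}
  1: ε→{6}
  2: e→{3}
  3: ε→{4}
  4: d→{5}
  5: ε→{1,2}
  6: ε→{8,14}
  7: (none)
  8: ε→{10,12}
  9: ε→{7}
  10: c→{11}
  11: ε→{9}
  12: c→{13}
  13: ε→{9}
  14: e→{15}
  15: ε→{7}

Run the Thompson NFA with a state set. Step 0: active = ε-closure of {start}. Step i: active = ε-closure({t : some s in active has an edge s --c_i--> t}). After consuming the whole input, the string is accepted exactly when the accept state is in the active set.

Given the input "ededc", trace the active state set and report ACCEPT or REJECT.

Answer: ACCEPT

Derivation:
initial (ε-close {0}): {0,2}
'e' @ 1: {3,4}
'd' @ 2: {1,2,5,6,8,10,12,14}
'e' @ 3: {3,4,7,15}  (accept∈set)
'd' @ 4: {1,2,5,6,8,10,12,14}
'c' @ 5: {7,9,11,13}  (accept∈set)
end set {7,9,11,13} — state 7 in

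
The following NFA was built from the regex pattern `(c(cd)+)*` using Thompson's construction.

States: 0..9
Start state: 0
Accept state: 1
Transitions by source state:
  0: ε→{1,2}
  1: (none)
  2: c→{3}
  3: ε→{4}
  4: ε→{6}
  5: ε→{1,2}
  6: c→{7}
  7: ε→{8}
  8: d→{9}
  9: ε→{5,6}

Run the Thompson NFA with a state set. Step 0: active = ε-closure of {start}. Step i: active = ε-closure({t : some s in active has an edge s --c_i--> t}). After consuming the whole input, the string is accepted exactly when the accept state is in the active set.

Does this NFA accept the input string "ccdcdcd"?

Answer: ACCEPT

Trace:
S₀ = ε-closure({0}) = {0,1,2}
'c' @ 1: {3,4,6}
'c' @ 2: {7,8}
'd' @ 3: {1,2,5,6,9}  (accept∈set)
'c' @ 4: {3,4,6,7,8}
'd' @ 5: {1,2,5,6,9}  (accept∈set)
'c' @ 6: {3,4,6,7,8}
'd' @ 7: {1,2,5,6,9}  (accept∈set)
end set {1,2,5,6,9} — state 1 in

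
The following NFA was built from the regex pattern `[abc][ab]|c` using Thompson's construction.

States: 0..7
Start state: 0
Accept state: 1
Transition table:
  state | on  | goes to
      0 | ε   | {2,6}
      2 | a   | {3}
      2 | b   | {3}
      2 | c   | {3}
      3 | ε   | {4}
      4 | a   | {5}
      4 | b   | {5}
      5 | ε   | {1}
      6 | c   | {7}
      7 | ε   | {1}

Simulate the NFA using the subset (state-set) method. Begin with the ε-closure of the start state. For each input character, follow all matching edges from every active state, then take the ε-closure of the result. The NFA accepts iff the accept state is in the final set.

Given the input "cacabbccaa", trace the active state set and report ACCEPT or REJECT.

Answer: REJECT

Trace:
start: ε-closure({0}) = {0,2,6}
'c' @ 1: {1,3,4,7}  (accept∈set)
'a' @ 2: {1,5}  (accept∈set)
'c' @ 3: {}  — state set empty
rest 'abbccaa' ignored (set empty)
final: {}; accept 1 not in set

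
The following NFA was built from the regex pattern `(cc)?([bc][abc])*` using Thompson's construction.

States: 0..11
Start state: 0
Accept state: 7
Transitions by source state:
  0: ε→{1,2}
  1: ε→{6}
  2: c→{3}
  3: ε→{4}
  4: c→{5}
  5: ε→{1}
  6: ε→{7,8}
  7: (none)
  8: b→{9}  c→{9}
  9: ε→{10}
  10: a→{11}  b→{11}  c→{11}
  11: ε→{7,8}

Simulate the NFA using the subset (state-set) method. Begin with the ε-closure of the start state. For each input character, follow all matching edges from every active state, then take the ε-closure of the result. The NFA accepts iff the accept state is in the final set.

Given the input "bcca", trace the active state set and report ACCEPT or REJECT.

Answer: ACCEPT

Derivation:
start: ε-closure({0}) = {0,1,2,6,7,8}
'b' @ 1: {9,10}
'c' @ 2: {7,8,11}  [accepting]
'c' @ 3: {9,10}
'a' @ 4: {7,8,11}  [accepting]
after full input: {7,8,11}  (accept=7 in)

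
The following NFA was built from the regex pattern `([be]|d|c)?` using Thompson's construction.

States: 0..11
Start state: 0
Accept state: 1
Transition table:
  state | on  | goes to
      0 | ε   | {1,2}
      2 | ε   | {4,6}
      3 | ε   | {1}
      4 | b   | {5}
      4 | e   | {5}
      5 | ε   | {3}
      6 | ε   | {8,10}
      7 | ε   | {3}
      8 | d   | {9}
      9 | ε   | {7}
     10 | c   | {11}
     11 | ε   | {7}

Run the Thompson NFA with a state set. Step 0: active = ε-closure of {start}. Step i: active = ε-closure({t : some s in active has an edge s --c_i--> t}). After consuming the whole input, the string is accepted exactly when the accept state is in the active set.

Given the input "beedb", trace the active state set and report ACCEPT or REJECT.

S₀ = ε-closure({0}) = {0,1,2,4,6,8,10}
'b' @ 1: {1,3,5}  ✓accept
'e' @ 2: {}  — state set empty
rest 'edb' ignored (set empty)
final: {}; accept 1 not in set

Answer: REJECT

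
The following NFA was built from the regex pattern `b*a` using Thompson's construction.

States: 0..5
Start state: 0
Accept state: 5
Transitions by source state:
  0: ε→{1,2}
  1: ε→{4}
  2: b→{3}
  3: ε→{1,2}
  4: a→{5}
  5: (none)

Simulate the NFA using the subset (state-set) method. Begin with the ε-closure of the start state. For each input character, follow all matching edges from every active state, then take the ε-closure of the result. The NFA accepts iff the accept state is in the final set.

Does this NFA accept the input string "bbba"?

S₀ = ε-closure({0}) = {0,1,2,4}
'b' @ 1: {1,2,3,4}
'b' @ 2: {1,2,3,4}
'b' @ 3: {1,2,3,4}
'a' @ 4: {5}  ✓accept
final: {5}; accept 5 in set

Answer: ACCEPT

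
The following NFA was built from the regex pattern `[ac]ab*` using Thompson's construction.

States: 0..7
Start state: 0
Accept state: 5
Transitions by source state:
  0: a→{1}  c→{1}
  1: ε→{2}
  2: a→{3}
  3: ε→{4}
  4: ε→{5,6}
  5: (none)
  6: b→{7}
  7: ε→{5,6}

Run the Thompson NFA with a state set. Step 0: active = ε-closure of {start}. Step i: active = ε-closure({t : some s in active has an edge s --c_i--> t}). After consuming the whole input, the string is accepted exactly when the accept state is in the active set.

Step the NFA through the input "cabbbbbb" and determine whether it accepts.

initial (ε-close {0}): {0}
'c' @ 1: {1,2}
'a' @ 2: {3,4,5,6}  (accept∈set)
'b' @ 3: {5,6,7}  (accept∈set)
'b' @ 4: {5,6,7}  (accept∈set)
'b' @ 5: {5,6,7}  (accept∈set)
'b' @ 6: {5,6,7}  (accept∈set)
'b' @ 7: {5,6,7}  (accept∈set)
'b' @ 8: {5,6,7}  (accept∈set)
final: {5,6,7}; accept 5 in set

Answer: ACCEPT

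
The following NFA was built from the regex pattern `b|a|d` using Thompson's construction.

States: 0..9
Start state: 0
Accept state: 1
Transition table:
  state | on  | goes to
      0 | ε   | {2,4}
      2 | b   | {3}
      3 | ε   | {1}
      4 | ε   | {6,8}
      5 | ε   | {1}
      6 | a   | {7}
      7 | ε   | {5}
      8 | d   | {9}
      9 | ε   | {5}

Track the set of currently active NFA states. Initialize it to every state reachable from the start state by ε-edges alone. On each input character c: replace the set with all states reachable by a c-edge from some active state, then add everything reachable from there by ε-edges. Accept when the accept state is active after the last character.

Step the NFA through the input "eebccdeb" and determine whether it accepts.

Answer: REJECT

Trace:
start: ε-closure({0}) = {0,2,4,6,8}
'e' @ 1: {}  — state set empty
rest 'ebccdeb' ignored (set empty)
after full input: {}  (accept=1 not in)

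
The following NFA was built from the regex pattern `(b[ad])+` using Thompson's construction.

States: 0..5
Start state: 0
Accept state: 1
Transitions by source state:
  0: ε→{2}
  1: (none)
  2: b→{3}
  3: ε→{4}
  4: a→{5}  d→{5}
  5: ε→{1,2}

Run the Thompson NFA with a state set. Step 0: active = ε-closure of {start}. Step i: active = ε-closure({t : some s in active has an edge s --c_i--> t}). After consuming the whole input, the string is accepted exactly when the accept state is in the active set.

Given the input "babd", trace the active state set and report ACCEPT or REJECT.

Answer: ACCEPT

Trace:
initial (ε-close {0}): {0,2}
'b' @ 1: {3,4}
'a' @ 2: {1,2,5}  ✓accept
'b' @ 3: {3,4}
'd' @ 4: {1,2,5}  ✓accept
after full input: {1,2,5}  (accept=1 in)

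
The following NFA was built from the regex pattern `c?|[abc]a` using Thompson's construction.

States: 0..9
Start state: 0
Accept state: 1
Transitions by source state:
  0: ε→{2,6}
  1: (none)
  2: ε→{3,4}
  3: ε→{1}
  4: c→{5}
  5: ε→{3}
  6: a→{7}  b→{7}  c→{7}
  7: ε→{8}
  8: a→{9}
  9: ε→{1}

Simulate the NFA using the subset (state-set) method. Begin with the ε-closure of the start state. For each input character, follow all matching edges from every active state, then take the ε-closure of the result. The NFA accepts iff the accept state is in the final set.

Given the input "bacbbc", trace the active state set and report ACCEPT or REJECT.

start: ε-closure({0}) = {0,1,2,3,4,6}
'b' @ 1: {7,8}
'a' @ 2: {1,9}  (accept∈set)
'c' @ 3: {}  — state set empty
rest 'bbc' ignored (set empty)
end set {} — state 1 not in

Answer: REJECT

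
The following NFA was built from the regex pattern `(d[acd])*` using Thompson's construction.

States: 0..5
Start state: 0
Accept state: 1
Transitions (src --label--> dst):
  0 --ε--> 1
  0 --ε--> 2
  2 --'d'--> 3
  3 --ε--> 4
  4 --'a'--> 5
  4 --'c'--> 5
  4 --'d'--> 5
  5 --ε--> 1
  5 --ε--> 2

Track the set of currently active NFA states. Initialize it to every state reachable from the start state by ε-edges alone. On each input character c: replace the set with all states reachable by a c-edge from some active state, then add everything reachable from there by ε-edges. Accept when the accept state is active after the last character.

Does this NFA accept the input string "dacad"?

Answer: REJECT

Trace:
initial (ε-close {0}): {0,1,2}
'd' @ 1: {3,4}
'a' @ 2: {1,2,5}  (accept∈set)
'c' @ 3: {}  — dead — no transitions
rest 'ad' ignored (set empty)
after full input: {}  (accept=1 not in)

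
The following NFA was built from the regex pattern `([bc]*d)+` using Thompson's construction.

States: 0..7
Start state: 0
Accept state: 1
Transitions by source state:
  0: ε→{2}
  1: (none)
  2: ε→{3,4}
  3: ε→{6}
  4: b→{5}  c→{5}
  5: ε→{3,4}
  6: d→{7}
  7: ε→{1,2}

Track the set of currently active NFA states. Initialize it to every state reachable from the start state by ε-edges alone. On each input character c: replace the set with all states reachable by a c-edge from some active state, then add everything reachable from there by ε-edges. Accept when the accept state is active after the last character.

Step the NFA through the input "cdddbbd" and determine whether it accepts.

Answer: ACCEPT

Trace:
initial (ε-close {0}): {0,2,3,4,6}
'c' @ 1: {3,4,5,6}
'd' @ 2: {1,2,3,4,6,7}  ✓accept
'd' @ 3: {1,2,3,4,6,7}  ✓accept
'd' @ 4: {1,2,3,4,6,7}  ✓accept
'b' @ 5: {3,4,5,6}
'b' @ 6: {3,4,5,6}
'd' @ 7: {1,2,3,4,6,7}  ✓accept
after full input: {1,2,3,4,6,7}  (accept=1 in)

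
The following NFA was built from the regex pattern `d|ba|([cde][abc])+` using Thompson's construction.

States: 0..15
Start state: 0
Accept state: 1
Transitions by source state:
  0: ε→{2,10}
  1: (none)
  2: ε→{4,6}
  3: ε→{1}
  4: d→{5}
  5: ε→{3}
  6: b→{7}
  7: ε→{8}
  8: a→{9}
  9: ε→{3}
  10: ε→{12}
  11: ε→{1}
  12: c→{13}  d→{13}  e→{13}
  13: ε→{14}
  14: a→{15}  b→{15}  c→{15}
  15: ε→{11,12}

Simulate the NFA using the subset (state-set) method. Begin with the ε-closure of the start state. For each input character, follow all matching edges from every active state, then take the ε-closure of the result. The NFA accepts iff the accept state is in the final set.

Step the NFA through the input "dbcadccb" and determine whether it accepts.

Answer: ACCEPT

Derivation:
initial (ε-close {0}): {0,2,4,6,10,12}
'd' @ 1: {1,3,5,13,14}  [accepting]
'b' @ 2: {1,11,12,15}  [accepting]
'c' @ 3: {13,14}
'a' @ 4: {1,11,12,15}  [accepting]
'd' @ 5: {13,14}
'c' @ 6: {1,11,12,15}  [accepting]
'c' @ 7: {13,14}
'b' @ 8: {1,11,12,15}  [accepting]
after full input: {1,11,12,15}  (accept=1 in)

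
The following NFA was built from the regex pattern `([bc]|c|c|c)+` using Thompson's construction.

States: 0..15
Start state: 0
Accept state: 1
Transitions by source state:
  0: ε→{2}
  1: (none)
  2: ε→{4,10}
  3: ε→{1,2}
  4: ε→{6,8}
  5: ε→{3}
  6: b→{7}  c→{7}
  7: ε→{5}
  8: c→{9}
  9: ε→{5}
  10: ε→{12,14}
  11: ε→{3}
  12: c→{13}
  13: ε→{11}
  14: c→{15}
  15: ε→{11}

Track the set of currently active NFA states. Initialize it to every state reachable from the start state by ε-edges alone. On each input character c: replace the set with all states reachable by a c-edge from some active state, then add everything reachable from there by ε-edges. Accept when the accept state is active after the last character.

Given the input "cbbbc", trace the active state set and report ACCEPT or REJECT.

Answer: ACCEPT

Trace:
start: ε-closure({0}) = {0,2,4,6,8,10,12,14}
'c' @ 1: {1,2,3,4,5,6,7,8,9,10,11,12,13,14,15}  ✓accept
'b' @ 2: {1,2,3,4,5,6,7,8,10,12,14}  ✓accept
'b' @ 3: {1,2,3,4,5,6,7,8,10,12,14}  ✓accept
'b' @ 4: {1,2,3,4,5,6,7,8,10,12,14}  ✓accept
'c' @ 5: {1,2,3,4,5,6,7,8,9,10,11,12,13,14,15}  ✓accept
after full input: {1,2,3,4,5,6,7,8,9,10,11,12,13,14,15}  (accept=1 in)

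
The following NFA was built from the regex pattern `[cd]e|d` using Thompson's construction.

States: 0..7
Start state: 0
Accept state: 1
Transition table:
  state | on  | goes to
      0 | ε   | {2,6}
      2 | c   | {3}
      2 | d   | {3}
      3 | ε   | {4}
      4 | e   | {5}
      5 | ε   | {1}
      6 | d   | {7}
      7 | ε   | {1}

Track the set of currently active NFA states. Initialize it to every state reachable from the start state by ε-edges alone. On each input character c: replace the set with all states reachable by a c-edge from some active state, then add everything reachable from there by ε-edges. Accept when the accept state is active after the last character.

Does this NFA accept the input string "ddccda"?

Answer: REJECT

Steps:
initial (ε-close {0}): {0,2,6}
'd' @ 1: {1,3,4,7}  ✓accept
'd' @ 2: {}  — no active states
rest 'ccda' ignored (set empty)
after full input: {}  (accept=1 not in)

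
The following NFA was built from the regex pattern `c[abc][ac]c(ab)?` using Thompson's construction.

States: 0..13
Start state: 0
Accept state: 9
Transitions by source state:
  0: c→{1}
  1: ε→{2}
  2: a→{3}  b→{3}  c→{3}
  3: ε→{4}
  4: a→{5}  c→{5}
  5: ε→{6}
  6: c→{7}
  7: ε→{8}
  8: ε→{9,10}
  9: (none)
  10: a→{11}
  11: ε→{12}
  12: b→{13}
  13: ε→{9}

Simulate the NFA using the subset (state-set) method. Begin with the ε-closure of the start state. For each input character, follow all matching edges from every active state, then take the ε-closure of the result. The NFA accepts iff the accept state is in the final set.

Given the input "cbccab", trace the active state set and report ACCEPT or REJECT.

S₀ = ε-closure({0}) = {0}
'c' @ 1: {1,2}
'b' @ 2: {3,4}
'c' @ 3: {5,6}
'c' @ 4: {7,8,9,10}  ✓accept
'a' @ 5: {11,12}
'b' @ 6: {9,13}  ✓accept
after full input: {9,13}  (accept=9 in)

Answer: ACCEPT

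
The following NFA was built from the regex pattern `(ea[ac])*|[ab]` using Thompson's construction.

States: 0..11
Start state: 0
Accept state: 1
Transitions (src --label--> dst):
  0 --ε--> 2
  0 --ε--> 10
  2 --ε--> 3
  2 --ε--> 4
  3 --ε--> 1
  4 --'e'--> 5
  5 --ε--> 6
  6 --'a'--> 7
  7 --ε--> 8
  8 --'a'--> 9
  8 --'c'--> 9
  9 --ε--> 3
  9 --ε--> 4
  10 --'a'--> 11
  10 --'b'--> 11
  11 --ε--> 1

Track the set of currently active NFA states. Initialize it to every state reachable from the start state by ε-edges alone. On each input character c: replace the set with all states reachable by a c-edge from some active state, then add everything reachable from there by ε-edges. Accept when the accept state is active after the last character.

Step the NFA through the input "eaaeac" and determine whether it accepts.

S₀ = ε-closure({0}) = {0,1,2,3,4,10}
'e' @ 1: {5,6}
'a' @ 2: {7,8}
'a' @ 3: {1,3,4,9}  (accept∈set)
'e' @ 4: {5,6}
'a' @ 5: {7,8}
'c' @ 6: {1,3,4,9}  (accept∈set)
after full input: {1,3,4,9}  (accept=1 in)

Answer: ACCEPT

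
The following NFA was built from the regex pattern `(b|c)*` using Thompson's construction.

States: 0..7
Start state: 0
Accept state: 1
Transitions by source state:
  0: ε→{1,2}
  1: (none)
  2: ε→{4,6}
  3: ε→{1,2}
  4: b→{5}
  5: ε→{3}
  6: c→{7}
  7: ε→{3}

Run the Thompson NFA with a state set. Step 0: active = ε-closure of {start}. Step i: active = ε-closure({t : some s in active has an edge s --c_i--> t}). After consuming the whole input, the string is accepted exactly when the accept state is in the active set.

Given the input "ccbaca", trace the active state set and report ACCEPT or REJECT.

Answer: REJECT

Derivation:
initial (ε-close {0}): {0,1,2,4,6}
'c' @ 1: {1,2,3,4,6,7}  ✓accept
'c' @ 2: {1,2,3,4,6,7}  ✓accept
'b' @ 3: {1,2,3,4,5,6}  ✓accept
'a' @ 4: {}  — no active states
rest 'ca' ignored (set empty)
final: {}; accept 1 not in set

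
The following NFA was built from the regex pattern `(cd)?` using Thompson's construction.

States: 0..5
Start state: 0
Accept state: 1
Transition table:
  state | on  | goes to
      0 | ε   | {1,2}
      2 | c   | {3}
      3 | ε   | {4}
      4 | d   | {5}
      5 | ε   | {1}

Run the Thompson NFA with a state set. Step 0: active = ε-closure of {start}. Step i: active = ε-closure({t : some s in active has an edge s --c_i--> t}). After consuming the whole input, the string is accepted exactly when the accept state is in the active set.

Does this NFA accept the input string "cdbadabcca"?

Answer: REJECT

Steps:
initial (ε-close {0}): {0,1,2}
'c' @ 1: {3,4}
'd' @ 2: {1,5}  [accepting]
'b' @ 3: {}  — no active states
rest 'adabcca' ignored (set empty)
after full input: {}  (accept=1 not in)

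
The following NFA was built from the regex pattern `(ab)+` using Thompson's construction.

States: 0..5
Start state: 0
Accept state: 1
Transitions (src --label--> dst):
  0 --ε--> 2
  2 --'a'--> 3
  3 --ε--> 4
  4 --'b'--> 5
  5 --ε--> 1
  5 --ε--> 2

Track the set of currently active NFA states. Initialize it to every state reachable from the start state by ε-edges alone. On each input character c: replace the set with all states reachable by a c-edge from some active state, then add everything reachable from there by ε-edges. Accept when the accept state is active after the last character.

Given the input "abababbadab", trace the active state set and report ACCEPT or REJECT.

Answer: REJECT

Derivation:
start: ε-closure({0}) = {0,2}
'a' @ 1: {3,4}
'b' @ 2: {1,2,5}  ✓accept
'a' @ 3: {3,4}
'b' @ 4: {1,2,5}  ✓accept
'a' @ 5: {3,4}
'b' @ 6: {1,2,5}  ✓accept
'b' @ 7: {}  — dead — no transitions
rest 'adab' ignored (set empty)
end set {} — state 1 not in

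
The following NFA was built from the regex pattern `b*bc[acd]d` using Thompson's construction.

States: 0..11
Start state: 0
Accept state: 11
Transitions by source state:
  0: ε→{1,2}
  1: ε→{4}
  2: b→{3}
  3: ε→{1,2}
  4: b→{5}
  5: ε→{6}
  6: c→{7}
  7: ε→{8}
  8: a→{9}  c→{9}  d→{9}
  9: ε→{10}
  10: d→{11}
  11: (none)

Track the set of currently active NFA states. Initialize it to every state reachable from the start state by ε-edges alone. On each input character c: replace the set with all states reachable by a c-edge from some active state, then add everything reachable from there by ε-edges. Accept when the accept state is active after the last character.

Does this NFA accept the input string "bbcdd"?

start: ε-closure({0}) = {0,1,2,4}
'b' @ 1: {1,2,3,4,5,6}
'b' @ 2: {1,2,3,4,5,6}
'c' @ 3: {7,8}
'd' @ 4: {9,10}
'd' @ 5: {11}  ✓accept
after full input: {11}  (accept=11 in)

Answer: ACCEPT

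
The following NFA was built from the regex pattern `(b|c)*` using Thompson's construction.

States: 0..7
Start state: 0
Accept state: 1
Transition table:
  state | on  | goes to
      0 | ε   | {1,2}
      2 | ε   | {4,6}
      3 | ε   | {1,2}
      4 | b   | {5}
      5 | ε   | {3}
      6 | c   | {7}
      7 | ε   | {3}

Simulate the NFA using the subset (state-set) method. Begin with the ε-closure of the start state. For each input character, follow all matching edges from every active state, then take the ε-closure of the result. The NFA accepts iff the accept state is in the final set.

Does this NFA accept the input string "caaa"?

Answer: REJECT

Trace:
start: ε-closure({0}) = {0,1,2,4,6}
'c' @ 1: {1,2,3,4,6,7}  [accepting]
'a' @ 2: {}  — state set empty
rest 'aa' ignored (set empty)
end set {} — state 1 not in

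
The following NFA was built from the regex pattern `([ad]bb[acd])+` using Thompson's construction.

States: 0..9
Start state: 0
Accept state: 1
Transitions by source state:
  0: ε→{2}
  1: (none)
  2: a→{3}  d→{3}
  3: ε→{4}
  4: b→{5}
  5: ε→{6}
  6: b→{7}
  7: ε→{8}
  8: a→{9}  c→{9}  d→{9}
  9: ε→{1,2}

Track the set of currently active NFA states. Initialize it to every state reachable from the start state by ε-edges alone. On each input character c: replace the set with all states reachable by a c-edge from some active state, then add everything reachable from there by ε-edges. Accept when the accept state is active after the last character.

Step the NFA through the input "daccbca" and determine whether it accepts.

S₀ = ε-closure({0}) = {0,2}
'd' @ 1: {3,4}
'a' @ 2: {}  — no active states
rest 'ccbca' ignored (set empty)
after full input: {}  (accept=1 not in)

Answer: REJECT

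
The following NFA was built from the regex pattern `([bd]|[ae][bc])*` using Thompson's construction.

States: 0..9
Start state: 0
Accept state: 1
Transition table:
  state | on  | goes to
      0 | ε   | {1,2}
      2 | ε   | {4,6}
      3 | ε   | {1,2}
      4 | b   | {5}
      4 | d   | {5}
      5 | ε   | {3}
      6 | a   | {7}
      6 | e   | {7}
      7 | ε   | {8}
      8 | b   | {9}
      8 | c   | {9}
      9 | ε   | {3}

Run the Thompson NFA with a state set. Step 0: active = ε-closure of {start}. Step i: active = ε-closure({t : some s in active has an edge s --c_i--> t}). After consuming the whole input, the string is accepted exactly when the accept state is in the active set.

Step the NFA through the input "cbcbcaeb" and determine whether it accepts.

start: ε-closure({0}) = {0,1,2,4,6}
'c' @ 1: {}  — state set empty
rest 'bcbcaeb' ignored (set empty)
after full input: {}  (accept=1 not in)

Answer: REJECT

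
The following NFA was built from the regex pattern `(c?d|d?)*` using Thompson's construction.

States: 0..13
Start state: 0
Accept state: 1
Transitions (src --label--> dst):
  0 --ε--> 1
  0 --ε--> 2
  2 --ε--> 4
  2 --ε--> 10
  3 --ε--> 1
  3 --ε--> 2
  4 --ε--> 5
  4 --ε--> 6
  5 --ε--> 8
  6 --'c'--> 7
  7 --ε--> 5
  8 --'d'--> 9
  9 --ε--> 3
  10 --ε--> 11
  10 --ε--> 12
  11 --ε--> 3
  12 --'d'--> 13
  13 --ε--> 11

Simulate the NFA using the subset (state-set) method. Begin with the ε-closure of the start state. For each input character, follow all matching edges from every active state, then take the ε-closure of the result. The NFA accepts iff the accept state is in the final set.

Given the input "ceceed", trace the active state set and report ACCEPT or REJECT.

initial (ε-close {0}): {0,1,2,3,4,5,6,8,10,11,12}
'c' @ 1: {5,7,8}
'e' @ 2: {}  — dead — no transitions
rest 'ceed' ignored (set empty)
after full input: {}  (accept=1 not in)

Answer: REJECT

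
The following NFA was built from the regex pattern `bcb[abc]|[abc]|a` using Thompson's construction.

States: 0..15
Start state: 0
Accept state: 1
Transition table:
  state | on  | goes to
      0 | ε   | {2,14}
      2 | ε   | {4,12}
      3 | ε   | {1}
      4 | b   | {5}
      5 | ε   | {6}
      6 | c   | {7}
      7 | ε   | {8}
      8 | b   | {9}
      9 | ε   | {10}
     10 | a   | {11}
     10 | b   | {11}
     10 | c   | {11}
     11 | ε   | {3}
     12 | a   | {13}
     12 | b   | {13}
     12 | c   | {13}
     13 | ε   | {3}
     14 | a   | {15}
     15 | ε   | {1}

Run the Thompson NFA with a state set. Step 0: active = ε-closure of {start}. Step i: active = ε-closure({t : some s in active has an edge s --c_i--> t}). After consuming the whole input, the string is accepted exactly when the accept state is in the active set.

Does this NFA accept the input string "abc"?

start: ε-closure({0}) = {0,2,4,12,14}
'a' @ 1: {1,3,13,15}  [accepting]
'b' @ 2: {}  — state set empty
rest 'c' ignored (set empty)
end set {} — state 1 not in

Answer: REJECT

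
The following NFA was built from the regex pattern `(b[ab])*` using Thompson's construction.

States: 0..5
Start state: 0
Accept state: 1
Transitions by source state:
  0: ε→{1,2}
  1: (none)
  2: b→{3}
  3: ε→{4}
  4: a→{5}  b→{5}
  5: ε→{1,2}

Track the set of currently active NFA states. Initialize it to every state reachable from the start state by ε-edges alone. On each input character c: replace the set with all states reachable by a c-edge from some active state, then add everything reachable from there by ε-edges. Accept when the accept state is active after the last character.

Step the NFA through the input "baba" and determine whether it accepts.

start: ε-closure({0}) = {0,1,2}
'b' @ 1: {3,4}
'a' @ 2: {1,2,5}  [accepting]
'b' @ 3: {3,4}
'a' @ 4: {1,2,5}  [accepting]
after full input: {1,2,5}  (accept=1 in)

Answer: ACCEPT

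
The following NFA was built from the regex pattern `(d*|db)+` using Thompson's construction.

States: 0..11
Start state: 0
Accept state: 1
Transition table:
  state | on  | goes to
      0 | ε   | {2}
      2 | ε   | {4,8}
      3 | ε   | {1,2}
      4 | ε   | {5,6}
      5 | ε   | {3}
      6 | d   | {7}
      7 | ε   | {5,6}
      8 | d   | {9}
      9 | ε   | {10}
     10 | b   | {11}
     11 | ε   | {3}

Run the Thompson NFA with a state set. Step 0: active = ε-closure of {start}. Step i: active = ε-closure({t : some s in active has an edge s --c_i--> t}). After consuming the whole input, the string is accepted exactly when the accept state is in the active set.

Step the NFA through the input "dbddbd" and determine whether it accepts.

Answer: ACCEPT

Trace:
initial (ε-close {0}): {0,1,2,3,4,5,6,8}
'd' @ 1: {1,2,3,4,5,6,7,8,9,10}  [accepting]
'b' @ 2: {1,2,3,4,5,6,8,11}  [accepting]
'd' @ 3: {1,2,3,4,5,6,7,8,9,10}  [accepting]
'd' @ 4: {1,2,3,4,5,6,7,8,9,10}  [accepting]
'b' @ 5: {1,2,3,4,5,6,8,11}  [accepting]
'd' @ 6: {1,2,3,4,5,6,7,8,9,10}  [accepting]
end set {1,2,3,4,5,6,7,8,9,10} — state 1 in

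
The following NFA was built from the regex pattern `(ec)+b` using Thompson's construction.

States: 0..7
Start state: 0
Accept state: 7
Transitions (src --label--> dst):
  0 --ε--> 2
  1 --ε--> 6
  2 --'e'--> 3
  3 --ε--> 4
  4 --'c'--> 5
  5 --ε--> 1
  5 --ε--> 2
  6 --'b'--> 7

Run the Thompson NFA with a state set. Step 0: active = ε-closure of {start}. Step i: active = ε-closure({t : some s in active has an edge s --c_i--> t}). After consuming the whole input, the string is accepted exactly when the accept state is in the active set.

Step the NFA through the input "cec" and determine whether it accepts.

S₀ = ε-closure({0}) = {0,2}
'c' @ 1: {}  — no active states
rest 'ec' ignored (set empty)
after full input: {}  (accept=7 not in)

Answer: REJECT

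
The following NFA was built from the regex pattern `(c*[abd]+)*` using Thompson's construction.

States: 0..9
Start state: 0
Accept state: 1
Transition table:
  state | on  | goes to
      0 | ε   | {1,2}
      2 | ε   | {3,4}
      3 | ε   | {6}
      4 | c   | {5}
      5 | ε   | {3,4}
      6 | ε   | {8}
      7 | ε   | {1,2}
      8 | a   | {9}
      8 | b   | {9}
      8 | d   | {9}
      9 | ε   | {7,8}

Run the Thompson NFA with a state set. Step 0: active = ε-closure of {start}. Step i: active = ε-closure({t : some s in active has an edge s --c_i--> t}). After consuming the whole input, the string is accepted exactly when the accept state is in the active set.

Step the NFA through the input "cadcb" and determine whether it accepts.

start: ε-closure({0}) = {0,1,2,3,4,6,8}
'c' @ 1: {3,4,5,6,8}
'a' @ 2: {1,2,3,4,6,7,8,9}  (accept∈set)
'd' @ 3: {1,2,3,4,6,7,8,9}  (accept∈set)
'c' @ 4: {3,4,5,6,8}
'b' @ 5: {1,2,3,4,6,7,8,9}  (accept∈set)
after full input: {1,2,3,4,6,7,8,9}  (accept=1 in)

Answer: ACCEPT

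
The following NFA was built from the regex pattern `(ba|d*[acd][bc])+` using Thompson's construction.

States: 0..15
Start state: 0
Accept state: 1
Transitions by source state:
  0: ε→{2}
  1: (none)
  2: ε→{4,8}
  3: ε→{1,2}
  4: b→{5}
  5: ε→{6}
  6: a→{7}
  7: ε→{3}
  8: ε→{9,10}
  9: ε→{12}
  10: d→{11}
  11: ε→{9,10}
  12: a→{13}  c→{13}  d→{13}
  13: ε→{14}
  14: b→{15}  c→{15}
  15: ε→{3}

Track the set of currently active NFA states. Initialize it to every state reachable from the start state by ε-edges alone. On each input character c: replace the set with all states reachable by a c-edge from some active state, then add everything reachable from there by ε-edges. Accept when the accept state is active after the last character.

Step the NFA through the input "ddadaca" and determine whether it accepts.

Answer: REJECT

Derivation:
S₀ = ε-closure({0}) = {0,2,4,8,9,10,12}
'd' @ 1: {9,10,11,12,13,14}
'd' @ 2: {9,10,11,12,13,14}
'a' @ 3: {13,14}
'd' @ 4: {}  — dead — no transitions
rest 'aca' ignored (set empty)
end set {} — state 1 not in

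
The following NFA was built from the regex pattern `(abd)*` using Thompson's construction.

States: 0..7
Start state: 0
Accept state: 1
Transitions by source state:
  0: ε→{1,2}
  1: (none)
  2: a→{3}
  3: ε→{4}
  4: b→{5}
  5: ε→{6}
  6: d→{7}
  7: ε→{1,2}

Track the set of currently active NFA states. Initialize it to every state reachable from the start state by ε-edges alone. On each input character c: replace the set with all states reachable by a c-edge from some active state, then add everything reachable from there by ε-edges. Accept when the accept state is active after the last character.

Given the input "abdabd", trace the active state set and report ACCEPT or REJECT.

initial (ε-close {0}): {0,1,2}
'a' @ 1: {3,4}
'b' @ 2: {5,6}
'd' @ 3: {1,2,7}  [accepting]
'a' @ 4: {3,4}
'b' @ 5: {5,6}
'd' @ 6: {1,2,7}  [accepting]
end set {1,2,7} — state 1 in

Answer: ACCEPT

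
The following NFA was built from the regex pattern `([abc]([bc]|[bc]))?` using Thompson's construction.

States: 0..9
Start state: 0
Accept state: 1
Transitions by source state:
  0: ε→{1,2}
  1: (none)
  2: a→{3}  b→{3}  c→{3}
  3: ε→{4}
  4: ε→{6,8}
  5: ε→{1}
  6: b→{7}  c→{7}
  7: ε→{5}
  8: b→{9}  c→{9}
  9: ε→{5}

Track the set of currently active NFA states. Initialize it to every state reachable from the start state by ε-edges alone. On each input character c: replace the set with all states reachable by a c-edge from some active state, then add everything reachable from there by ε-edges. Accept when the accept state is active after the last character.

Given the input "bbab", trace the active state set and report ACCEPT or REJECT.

Answer: REJECT

Derivation:
initial (ε-close {0}): {0,1,2}
'b' @ 1: {3,4,6,8}
'b' @ 2: {1,5,7,9}  ✓accept
'a' @ 3: {}  — dead — no transitions
rest 'b' ignored (set empty)
after full input: {}  (accept=1 not in)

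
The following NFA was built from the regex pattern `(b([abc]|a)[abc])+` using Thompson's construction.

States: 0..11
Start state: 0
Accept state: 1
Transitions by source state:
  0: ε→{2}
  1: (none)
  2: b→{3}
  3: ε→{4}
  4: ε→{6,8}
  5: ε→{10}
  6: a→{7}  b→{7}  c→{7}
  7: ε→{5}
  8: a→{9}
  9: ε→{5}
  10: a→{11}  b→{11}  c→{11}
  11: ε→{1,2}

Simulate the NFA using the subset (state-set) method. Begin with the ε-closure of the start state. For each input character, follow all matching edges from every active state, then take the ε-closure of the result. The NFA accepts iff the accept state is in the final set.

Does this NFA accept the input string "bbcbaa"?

Answer: ACCEPT

Steps:
start: ε-closure({0}) = {0,2}
'b' @ 1: {3,4,6,8}
'b' @ 2: {5,7,10}
'c' @ 3: {1,2,11}  (accept∈set)
'b' @ 4: {3,4,6,8}
'a' @ 5: {5,7,9,10}
'a' @ 6: {1,2,11}  (accept∈set)
end set {1,2,11} — state 1 in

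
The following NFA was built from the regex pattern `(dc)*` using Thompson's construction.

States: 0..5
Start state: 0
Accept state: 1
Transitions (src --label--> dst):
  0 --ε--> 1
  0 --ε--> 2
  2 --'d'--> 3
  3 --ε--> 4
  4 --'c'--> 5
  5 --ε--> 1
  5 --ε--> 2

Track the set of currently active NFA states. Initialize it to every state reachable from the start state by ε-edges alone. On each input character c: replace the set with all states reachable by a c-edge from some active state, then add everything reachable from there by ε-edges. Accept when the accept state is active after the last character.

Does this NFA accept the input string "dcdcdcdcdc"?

Answer: ACCEPT

Derivation:
start: ε-closure({0}) = {0,1,2}
'd' @ 1: {3,4}
'c' @ 2: {1,2,5}  [accepting]
'd' @ 3: {3,4}
'c' @ 4: {1,2,5}  [accepting]
'd' @ 5: {3,4}
'c' @ 6: {1,2,5}  [accepting]
'd' @ 7: {3,4}
'c' @ 8: {1,2,5}  [accepting]
'd' @ 9: {3,4}
'c' @ 10: {1,2,5}  [accepting]
after full input: {1,2,5}  (accept=1 in)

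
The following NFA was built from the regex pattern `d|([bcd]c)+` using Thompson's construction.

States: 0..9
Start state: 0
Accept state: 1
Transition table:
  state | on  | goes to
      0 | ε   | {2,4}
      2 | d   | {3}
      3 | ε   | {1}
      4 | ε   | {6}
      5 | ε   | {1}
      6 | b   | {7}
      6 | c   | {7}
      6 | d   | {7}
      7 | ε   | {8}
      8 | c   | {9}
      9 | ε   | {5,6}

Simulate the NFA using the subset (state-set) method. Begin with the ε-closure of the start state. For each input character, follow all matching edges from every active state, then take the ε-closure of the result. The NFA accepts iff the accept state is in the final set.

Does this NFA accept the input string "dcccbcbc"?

S₀ = ε-closure({0}) = {0,2,4,6}
'd' @ 1: {1,3,7,8}  [accepting]
'c' @ 2: {1,5,6,9}  [accepting]
'c' @ 3: {7,8}
'c' @ 4: {1,5,6,9}  [accepting]
'b' @ 5: {7,8}
'c' @ 6: {1,5,6,9}  [accepting]
'b' @ 7: {7,8}
'c' @ 8: {1,5,6,9}  [accepting]
end set {1,5,6,9} — state 1 in

Answer: ACCEPT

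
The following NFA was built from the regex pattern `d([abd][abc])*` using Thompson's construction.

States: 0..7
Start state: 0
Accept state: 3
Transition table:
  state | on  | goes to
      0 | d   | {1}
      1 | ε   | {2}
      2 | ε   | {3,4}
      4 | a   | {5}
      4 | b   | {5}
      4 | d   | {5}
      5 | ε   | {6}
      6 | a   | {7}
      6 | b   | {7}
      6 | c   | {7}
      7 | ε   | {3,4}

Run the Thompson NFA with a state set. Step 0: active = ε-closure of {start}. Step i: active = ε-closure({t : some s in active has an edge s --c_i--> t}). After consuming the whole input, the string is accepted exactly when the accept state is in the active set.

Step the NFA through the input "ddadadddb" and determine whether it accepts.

Answer: REJECT

Steps:
initial (ε-close {0}): {0}
'd' @ 1: {1,2,3,4}  (accept∈set)
'd' @ 2: {5,6}
'a' @ 3: {3,4,7}  (accept∈set)
'd' @ 4: {5,6}
'a' @ 5: {3,4,7}  (accept∈set)
'd' @ 6: {5,6}
'd' @ 7: {}  — dead — no transitions
rest 'db' ignored (set empty)
end set {} — state 3 not in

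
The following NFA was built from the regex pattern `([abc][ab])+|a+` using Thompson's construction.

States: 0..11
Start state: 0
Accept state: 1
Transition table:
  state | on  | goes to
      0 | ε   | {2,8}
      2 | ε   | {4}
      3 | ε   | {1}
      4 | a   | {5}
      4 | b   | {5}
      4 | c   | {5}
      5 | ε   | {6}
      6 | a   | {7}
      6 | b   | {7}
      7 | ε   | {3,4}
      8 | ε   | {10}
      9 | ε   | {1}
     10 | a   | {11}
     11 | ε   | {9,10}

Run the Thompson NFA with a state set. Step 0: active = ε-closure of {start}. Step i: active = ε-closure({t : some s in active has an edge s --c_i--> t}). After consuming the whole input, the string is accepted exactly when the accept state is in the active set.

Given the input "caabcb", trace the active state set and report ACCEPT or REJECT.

start: ε-closure({0}) = {0,2,4,8,10}
'c' @ 1: {5,6}
'a' @ 2: {1,3,4,7}  (accept∈set)
'a' @ 3: {5,6}
'b' @ 4: {1,3,4,7}  (accept∈set)
'c' @ 5: {5,6}
'b' @ 6: {1,3,4,7}  (accept∈set)
final: {1,3,4,7}; accept 1 in set

Answer: ACCEPT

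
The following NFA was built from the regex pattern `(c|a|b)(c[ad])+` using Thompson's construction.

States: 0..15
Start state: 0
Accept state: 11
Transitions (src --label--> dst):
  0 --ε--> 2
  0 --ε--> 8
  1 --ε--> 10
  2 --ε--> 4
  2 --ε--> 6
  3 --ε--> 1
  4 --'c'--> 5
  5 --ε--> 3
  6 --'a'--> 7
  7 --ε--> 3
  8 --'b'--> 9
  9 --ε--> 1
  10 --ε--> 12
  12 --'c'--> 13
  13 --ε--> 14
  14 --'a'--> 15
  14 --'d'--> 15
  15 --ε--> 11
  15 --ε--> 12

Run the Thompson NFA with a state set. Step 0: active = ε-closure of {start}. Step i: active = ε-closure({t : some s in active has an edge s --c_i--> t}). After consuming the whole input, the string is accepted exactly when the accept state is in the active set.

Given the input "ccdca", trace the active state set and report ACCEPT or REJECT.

Answer: ACCEPT

Steps:
initial (ε-close {0}): {0,2,4,6,8}
'c' @ 1: {1,3,5,10,12}
'c' @ 2: {13,14}
'd' @ 3: {11,12,15}  ✓accept
'c' @ 4: {13,14}
'a' @ 5: {11,12,15}  ✓accept
end set {11,12,15} — state 11 in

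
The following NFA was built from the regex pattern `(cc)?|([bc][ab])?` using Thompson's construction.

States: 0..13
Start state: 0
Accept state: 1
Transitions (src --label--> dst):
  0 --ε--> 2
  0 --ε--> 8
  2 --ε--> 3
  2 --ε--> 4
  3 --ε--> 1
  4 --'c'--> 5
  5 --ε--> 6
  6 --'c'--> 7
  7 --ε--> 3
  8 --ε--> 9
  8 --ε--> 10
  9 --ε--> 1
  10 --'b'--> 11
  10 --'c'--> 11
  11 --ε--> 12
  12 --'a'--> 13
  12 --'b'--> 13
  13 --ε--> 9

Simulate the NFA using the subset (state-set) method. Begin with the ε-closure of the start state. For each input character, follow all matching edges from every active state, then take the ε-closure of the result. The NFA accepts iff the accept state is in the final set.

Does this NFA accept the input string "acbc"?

Answer: REJECT

Trace:
initial (ε-close {0}): {0,1,2,3,4,8,9,10}
'a' @ 1: {}  — state set empty
rest 'cbc' ignored (set empty)
final: {}; accept 1 not in set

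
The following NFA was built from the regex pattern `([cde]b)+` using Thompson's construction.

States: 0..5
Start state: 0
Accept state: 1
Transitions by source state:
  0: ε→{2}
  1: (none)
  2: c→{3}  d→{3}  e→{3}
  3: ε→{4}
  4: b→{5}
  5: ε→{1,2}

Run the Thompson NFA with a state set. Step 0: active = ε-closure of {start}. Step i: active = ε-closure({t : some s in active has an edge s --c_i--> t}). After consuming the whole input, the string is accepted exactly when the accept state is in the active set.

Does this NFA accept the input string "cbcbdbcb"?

Answer: ACCEPT

Steps:
S₀ = ε-closure({0}) = {0,2}
'c' @ 1: {3,4}
'b' @ 2: {1,2,5}  ✓accept
'c' @ 3: {3,4}
'b' @ 4: {1,2,5}  ✓accept
'd' @ 5: {3,4}
'b' @ 6: {1,2,5}  ✓accept
'c' @ 7: {3,4}
'b' @ 8: {1,2,5}  ✓accept
final: {1,2,5}; accept 1 in set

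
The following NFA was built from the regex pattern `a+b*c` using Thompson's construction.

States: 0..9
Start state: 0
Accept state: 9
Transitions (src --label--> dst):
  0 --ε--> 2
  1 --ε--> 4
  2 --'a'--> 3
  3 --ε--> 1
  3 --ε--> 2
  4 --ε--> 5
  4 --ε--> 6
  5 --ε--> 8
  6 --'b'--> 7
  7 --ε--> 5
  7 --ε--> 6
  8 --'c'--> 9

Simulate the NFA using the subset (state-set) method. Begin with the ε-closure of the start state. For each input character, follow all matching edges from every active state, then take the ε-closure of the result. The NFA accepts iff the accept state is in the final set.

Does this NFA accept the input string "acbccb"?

Answer: REJECT

Steps:
start: ε-closure({0}) = {0,2}
'a' @ 1: {1,2,3,4,5,6,8}
'c' @ 2: {9}  [accepting]
'b' @ 3: {}  — no active states
rest 'ccb' ignored (set empty)
final: {}; accept 9 not in set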